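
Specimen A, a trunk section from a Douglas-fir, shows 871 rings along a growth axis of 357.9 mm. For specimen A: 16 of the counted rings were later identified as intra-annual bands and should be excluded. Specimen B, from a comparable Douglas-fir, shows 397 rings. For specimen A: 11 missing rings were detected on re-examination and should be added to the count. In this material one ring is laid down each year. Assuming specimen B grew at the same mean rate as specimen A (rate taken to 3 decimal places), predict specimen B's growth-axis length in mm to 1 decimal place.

Specimen A: true ring count = 871 − 16 + 11 = 866.
A: Mean rate = 357.9 mm / 866 years ≈ 0.413 mm per year.
For B, 0.413 mm/year × 397 years = 164.0 mm.

164.0 mm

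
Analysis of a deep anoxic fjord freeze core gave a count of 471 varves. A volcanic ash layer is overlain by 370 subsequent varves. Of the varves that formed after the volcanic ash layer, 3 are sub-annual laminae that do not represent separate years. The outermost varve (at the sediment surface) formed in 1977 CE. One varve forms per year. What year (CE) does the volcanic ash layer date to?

1610 CE

There are 370 varves younger than the volcanic ash layer.
Removing the 3 false varves leaves 370 − 3 = 367 true varves beyond the volcanic ash layer.
Counting back 367 years from 1977 CE places the volcanic ash layer in 1977 − 367 = 1610 CE.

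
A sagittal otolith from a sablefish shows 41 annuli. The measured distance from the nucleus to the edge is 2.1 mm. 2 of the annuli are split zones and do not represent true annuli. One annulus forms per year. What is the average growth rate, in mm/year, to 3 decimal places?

After corrections the count is 41 − 2 = 39 annuli.
Mean rate = 2.1 mm / 39 years ≈ 0.054 mm/year.

0.054 mm/year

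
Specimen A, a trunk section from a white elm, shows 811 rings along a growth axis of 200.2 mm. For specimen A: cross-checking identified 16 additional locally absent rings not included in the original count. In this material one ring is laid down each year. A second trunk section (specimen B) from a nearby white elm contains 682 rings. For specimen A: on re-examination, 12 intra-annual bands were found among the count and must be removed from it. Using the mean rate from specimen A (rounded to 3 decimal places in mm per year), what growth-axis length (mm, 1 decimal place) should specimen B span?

167.8 mm

Specimen A: true ring count = 811 − 12 + 16 = 815.
A: Extension rate ≈ 200.2 / 815 = 0.246 mm per year.
For B, 0.246 mm/year × 682 years = 167.8 mm.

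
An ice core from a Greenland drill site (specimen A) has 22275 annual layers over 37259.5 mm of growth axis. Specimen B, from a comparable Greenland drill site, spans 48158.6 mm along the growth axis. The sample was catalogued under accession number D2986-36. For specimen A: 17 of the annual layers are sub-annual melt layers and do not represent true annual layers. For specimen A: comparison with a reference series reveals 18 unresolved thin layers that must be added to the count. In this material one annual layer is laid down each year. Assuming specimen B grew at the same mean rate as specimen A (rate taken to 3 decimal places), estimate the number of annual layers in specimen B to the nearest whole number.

28786 annual layers

Specimen A: adjusted count: 22275 − 17 + 18 = 22276 annual layers.
A: Mean rate = 37259.5 mm / 22276 years ≈ 1.673 mm/yr.
For B, 48158.6 / 1.673 = 28785.77 years ≈ 28786 annual layers.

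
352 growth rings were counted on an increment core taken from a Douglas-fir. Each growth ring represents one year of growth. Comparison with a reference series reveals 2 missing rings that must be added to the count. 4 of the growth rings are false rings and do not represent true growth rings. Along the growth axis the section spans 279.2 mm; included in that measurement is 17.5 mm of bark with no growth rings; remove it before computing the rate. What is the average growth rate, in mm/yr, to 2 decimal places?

0.75 mm/yr

Adjusted count: 352 − 4 + 2 = 350 growth rings.
The growth record spans 279.2 − 17.5 = 261.7 mm.
Extension rate ≈ 261.7 / 350 = 0.75 mm/yr.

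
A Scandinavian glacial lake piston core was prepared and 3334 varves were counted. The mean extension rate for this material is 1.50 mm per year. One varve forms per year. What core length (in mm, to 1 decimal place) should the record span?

5001.0 mm

The record spans 3334 years at 1.50 mm per year.
Predicted length = 1.50 mm/year × 3334 years = 5001.0 mm.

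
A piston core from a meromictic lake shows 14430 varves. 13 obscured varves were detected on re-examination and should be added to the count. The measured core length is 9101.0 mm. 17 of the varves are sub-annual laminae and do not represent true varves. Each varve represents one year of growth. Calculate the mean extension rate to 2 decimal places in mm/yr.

True varve count = 14430 − 17 + 13 = 14426.
9101.0 mm over 14426 years gives 9101.0 / 14426 ≈ 0.63 mm/yr.

0.63 mm/yr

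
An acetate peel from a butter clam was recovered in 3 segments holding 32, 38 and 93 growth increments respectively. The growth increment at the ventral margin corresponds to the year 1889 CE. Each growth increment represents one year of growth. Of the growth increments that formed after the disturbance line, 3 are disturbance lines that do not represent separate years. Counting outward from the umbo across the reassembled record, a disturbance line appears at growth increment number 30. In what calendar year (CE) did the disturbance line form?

1759 CE

Total growth increments = 32 + 38 + 93 = 163.
163 − 30 = 133 growth increments lie beyond the disturbance line toward the ventral margin.
Excluding 3 false growth increments: 133 − 3 = 130.
Counting back 130 years from 1889 CE places the disturbance line in 1889 − 130 = 1759 CE.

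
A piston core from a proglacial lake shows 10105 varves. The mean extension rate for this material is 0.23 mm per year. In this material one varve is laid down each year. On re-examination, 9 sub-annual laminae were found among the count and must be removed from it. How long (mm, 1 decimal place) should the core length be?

Correcting the raw count gives 10105 − 9 = 10096 true varves.
10096 years at 0.23 mm/year gives 0.23 × 10096 = 2322.1 mm.

2322.1 mm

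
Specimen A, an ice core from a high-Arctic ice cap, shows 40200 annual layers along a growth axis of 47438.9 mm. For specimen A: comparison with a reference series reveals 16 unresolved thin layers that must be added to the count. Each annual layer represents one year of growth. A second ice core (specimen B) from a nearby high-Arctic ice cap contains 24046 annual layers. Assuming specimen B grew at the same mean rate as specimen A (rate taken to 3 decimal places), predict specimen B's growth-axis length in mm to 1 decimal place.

28374.3 mm

Specimen A: after corrections the count is 40200 + 16 = 40216 annual layers.
A: 47438.9 mm over 40216 years gives 47438.9 / 40216 ≈ 1.180 mm per year.
B's length ≈ 1.180 × 24046 = 28374.3 mm.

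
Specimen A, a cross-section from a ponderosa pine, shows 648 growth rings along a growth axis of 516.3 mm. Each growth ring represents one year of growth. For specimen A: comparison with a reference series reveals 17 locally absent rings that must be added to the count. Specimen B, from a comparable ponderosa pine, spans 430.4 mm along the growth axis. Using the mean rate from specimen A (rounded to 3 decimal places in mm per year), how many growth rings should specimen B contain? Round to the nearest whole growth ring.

555 growth rings

Specimen A: correcting the raw count gives 648 + 17 = 665 true growth rings.
A: Extension rate ≈ 516.3 / 665 = 0.776 mm/year.
Specimen B: 430.4 mm / 0.776 mm per year = 554.64 years ≈ 555 growth rings.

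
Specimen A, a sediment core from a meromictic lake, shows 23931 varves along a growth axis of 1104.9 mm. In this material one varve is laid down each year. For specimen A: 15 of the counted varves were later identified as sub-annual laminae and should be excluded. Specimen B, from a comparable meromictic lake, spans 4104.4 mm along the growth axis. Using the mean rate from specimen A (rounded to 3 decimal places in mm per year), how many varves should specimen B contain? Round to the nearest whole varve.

Specimen A: adjusted count: 23931 − 15 = 23916 varves.
A: Mean rate = 1104.9 mm / 23916 years ≈ 0.046 mm/year.
For B, 4104.4 / 0.046 = 89226.09 years ≈ 89226 varves.

89226 varves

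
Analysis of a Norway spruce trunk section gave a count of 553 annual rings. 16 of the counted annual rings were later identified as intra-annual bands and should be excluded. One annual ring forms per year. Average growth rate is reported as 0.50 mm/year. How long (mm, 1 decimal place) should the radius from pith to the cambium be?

After corrections the count is 553 − 16 = 537 annual rings.
Length ≈ 0.50 × 537 = 268.5 mm.

268.5 mm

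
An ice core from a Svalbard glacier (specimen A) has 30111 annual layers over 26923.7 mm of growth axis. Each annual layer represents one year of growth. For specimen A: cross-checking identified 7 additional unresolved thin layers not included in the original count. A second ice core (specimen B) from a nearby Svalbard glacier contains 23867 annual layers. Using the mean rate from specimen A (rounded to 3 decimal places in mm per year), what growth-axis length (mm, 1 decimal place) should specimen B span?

21337.1 mm

Specimen A: correcting the raw count gives 30111 + 7 = 30118 true annual layers.
A: Mean rate = 26923.7 mm / 30118 years ≈ 0.894 mm/year.
B's length ≈ 0.894 × 23867 = 21337.1 mm.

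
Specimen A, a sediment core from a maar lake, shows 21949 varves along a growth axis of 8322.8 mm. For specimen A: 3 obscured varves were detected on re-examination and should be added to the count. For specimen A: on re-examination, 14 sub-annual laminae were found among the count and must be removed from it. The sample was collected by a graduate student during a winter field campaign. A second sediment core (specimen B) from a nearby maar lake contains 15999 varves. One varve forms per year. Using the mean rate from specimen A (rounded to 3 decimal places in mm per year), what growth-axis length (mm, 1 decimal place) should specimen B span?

Specimen A: adjusted count: 21949 − 14 + 3 = 21938 varves.
A: 8322.8 mm over 21938 years gives 8322.8 / 21938 ≈ 0.379 mm per year.
B's length ≈ 0.379 × 15999 = 6063.6 mm.

6063.6 mm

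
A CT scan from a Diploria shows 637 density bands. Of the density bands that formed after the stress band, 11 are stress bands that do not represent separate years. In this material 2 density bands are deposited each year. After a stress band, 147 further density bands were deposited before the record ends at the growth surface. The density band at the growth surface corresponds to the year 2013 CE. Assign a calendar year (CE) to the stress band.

1945 CE

There are 147 density bands younger than the stress band.
Excluding 11 false density bands: 147 − 11 = 136.
With 2 density bands per year, 136 / 2 = 68 years.
2013 − 68 = 1945 CE.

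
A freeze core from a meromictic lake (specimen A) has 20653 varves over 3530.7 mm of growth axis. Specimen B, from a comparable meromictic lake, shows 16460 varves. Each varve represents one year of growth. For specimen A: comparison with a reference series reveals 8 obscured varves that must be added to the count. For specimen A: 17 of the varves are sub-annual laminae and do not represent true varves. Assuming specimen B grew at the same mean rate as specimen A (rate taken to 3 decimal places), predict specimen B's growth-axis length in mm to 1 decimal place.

2814.7 mm

Specimen A: correcting the raw count gives 20653 − 17 + 8 = 20644 true varves.
A: 3530.7 mm over 20644 years gives 3530.7 / 20644 ≈ 0.171 mm per year.
Length of B = 0.171 × 16460 = 2814.7 mm.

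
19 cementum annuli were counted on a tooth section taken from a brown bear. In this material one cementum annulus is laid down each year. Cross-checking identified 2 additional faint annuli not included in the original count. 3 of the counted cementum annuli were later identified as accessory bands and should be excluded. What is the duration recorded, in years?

Adjusted count: 19 − 3 + 2 = 18 cementum annuli.
With a one-to-one cementum annulus periodicity this is 18 years.

18 yr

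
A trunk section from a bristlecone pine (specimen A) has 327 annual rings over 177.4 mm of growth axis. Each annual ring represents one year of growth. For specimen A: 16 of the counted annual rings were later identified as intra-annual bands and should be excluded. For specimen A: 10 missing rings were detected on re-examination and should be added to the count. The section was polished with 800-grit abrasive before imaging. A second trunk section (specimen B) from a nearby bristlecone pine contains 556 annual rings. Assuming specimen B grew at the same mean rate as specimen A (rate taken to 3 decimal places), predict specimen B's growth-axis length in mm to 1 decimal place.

307.5 mm

Specimen A: after corrections the count is 327 − 16 + 10 = 321 annual rings.
A: 177.4 mm over 321 years gives 177.4 / 321 ≈ 0.553 mm/year.
B's length ≈ 0.553 × 556 = 307.5 mm.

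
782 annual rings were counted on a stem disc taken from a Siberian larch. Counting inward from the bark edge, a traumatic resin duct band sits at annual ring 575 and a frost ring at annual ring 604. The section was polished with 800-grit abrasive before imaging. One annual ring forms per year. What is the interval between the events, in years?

29 yr

The two markers are separated by 604 − 575 = 29 annual rings.
At one annual ring per year, 29 years elapsed between them.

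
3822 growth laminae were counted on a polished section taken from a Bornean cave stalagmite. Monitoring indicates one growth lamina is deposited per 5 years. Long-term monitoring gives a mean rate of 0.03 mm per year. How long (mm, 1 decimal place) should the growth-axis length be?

3822 growth laminae at 5 years each span 3822 × 5 = 19110 years.
Length ≈ 0.03 × 19110 = 573.3 mm.

573.3 mm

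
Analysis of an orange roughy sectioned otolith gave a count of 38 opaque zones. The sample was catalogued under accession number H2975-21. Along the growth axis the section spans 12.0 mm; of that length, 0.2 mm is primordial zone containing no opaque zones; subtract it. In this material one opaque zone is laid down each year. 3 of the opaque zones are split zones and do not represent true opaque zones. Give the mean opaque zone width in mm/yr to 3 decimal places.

Correcting the raw count gives 38 − 3 = 35 true opaque zones.
Removing the 0.2 mm offcut leaves 12.0 − 0.2 = 11.8 mm.
11.8 mm over 35 years gives 11.8 / 35 ≈ 0.337 mm/yr.

0.337 mm/yr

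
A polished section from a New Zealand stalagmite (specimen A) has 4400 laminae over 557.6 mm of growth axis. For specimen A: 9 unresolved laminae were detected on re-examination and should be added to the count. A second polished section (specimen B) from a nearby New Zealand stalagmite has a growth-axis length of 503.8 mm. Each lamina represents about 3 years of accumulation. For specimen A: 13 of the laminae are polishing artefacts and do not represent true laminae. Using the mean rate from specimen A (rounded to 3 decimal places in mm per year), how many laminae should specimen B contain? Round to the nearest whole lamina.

Specimen A: adjusted count: 4400 − 13 + 9 = 4396 laminae.
Specimen A: at 3 years per lamina, 4396 × 3 = 13188 years.
A: 557.6 mm over 13188 years gives 557.6 / 13188 ≈ 0.042 mm/yr.
For B, 503.8 / 0.042 = 11995.24 years; at 3 years per lamina that is 11995.24 / 3 ≈ 3998 laminae.

3998 laminae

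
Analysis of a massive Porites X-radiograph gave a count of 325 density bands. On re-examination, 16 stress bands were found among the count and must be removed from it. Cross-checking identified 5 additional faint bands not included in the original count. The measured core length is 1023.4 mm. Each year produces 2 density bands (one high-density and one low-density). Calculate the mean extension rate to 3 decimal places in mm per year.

6.518 mm per year

After corrections the count is 325 − 16 + 5 = 314 density bands.
Dividing by 2 density bands per year: 314 / 2 = 157 years.
Extension rate ≈ 1023.4 / 157 = 6.518 mm per year.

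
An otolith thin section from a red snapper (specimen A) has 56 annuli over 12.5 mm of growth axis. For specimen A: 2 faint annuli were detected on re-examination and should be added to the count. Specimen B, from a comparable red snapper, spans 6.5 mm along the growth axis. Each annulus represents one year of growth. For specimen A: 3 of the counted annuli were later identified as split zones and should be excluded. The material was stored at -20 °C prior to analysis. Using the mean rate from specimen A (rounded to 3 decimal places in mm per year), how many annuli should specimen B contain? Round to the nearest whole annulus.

29 annuli

Specimen A: adjusted count: 56 − 3 + 2 = 55 annuli.
A: Mean rate = 12.5 mm / 55 years ≈ 0.227 mm/yr.
B spans 6.5 / 0.227 = 28.63 years ≈ 29 annuli.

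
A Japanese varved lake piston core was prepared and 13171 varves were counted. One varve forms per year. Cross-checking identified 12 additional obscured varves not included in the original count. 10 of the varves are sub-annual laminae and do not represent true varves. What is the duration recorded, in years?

After corrections the count is 13171 − 10 + 12 = 13173 varves.
One varve per year makes the duration 13173 years.

13173 yr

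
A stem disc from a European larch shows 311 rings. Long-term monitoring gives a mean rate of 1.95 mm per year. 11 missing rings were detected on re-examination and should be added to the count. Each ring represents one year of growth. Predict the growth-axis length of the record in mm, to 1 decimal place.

Adjusted count: 311 + 11 = 322 rings.
Length ≈ 1.95 × 322 = 627.9 mm.

627.9 mm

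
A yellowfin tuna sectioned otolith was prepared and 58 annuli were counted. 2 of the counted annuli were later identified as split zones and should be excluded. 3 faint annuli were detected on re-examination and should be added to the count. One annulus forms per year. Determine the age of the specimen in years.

59 years

True annulus count = 58 − 2 + 3 = 59.
With a one-to-one annulus periodicity this is 59 years.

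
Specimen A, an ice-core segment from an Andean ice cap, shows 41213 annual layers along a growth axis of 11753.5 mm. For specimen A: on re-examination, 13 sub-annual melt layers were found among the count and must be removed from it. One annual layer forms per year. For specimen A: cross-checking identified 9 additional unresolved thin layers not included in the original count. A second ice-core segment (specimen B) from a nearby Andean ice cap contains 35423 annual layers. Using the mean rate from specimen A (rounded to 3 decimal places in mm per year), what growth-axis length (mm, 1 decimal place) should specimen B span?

Specimen A: correcting the raw count gives 41213 − 13 + 9 = 41209 true annual layers.
A: 11753.5 mm over 41209 years gives 11753.5 / 41209 ≈ 0.285 mm/yr.
For B, 0.285 mm/year × 35423 years = 10095.6 mm.

10095.6 mm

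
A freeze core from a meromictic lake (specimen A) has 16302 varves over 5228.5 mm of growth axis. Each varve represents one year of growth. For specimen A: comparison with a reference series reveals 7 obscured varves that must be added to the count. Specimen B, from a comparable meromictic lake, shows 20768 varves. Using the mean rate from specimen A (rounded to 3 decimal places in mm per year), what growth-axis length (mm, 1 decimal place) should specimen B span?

6666.5 mm

Specimen A: adjusted count: 16302 + 7 = 16309 varves.
A: 5228.5 mm over 16309 years gives 5228.5 / 16309 ≈ 0.321 mm/yr.
Length of B = 0.321 × 20768 = 6666.5 mm.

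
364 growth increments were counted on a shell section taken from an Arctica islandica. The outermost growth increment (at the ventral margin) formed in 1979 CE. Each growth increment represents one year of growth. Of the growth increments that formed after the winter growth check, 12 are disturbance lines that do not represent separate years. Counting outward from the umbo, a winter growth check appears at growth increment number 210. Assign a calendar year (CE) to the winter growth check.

1837 CE

364 − 210 = 154 growth increments lie beyond the winter growth check toward the ventral margin.
Removing the 12 false growth increments leaves 154 − 12 = 142 true growth increments beyond the winter growth check.
The growth increment at the ventral margin is 1979 CE, so the winter growth check dates to 1979 − 142 = 1837 CE.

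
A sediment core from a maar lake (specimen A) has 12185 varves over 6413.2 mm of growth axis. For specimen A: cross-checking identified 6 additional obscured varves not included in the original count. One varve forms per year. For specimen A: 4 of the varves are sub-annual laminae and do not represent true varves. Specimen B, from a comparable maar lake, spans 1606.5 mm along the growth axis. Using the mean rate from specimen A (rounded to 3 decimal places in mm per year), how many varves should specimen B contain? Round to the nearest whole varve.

3054 varves

Specimen A: adjusted count: 12185 − 4 + 6 = 12187 varves.
A: 6413.2 mm over 12187 years gives 6413.2 / 12187 ≈ 0.526 mm per year.
B spans 1606.5 / 0.526 = 3054.18 years ≈ 3054 varves.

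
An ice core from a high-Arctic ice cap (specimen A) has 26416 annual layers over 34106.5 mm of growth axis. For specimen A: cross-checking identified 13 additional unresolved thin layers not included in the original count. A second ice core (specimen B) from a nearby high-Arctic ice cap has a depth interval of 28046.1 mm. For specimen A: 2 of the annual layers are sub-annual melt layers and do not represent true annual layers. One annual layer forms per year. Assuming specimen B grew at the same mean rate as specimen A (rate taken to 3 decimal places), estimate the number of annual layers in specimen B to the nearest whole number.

21724 annual layers

Specimen A: true annual layer count = 26416 − 2 + 13 = 26427.
A: Extension rate ≈ 34106.5 / 26427 = 1.291 mm per year.
For B, 28046.1 / 1.291 = 21724.32 years ≈ 21724 annual layers.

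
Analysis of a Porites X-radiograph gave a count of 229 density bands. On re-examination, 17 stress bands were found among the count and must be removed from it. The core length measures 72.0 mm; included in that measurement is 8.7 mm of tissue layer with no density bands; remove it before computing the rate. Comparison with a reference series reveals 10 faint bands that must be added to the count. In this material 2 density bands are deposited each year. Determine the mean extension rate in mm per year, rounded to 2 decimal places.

Correcting the raw count gives 229 − 17 + 10 = 222 true density bands.
222 density bands at 2 per year is 222 / 2 = 111 years.
Removing the 8.7 mm offcut leaves 72.0 − 8.7 = 63.3 mm.
Mean rate = 63.3 mm / 111 years ≈ 0.57 mm per year.

0.57 mm per year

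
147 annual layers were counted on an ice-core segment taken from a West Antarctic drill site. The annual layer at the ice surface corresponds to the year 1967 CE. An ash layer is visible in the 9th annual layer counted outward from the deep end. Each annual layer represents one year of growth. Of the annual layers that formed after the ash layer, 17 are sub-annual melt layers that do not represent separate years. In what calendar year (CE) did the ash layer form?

147 − 9 = 138 annual layers lie beyond the ash layer toward the ice surface.
138 − 17 false = 121 true annual layers after the ash layer.
1967 − 121 = 1846 CE.

1846 CE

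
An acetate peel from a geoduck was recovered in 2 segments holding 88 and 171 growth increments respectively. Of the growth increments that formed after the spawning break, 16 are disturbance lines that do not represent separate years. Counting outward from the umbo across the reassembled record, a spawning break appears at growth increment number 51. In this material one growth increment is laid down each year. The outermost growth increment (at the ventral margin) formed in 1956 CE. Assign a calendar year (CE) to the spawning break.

Total growth increments = 88 + 171 = 259.
The spawning break sits at growth increment 51 from the umbo, so 259 − 51 = 208 growth increments formed after it.
Excluding 16 false growth increments: 208 − 16 = 192.
The growth increment at the ventral margin is 1956 CE, so the spawning break dates to 1956 − 192 = 1764 CE.

1764 CE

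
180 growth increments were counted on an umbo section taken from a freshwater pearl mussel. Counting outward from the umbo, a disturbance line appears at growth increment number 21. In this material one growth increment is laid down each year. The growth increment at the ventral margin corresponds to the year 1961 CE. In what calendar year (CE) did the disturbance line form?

The disturbance line sits at growth increment 21 from the umbo, so 180 − 21 = 159 growth increments formed after it.
1961 − 159 = 1802 CE.

1802 CE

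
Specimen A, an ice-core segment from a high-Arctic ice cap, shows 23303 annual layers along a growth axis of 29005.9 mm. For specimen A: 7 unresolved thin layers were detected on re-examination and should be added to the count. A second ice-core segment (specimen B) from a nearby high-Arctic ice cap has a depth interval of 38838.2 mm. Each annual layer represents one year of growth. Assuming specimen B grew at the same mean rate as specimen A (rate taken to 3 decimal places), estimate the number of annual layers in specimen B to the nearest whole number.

31220 annual layers

Specimen A: adjusted count: 23303 + 7 = 23310 annual layers.
A: Extension rate ≈ 29005.9 / 23310 = 1.244 mm per year.
B spans 38838.2 / 1.244 = 31220.42 years ≈ 31220 annual layers.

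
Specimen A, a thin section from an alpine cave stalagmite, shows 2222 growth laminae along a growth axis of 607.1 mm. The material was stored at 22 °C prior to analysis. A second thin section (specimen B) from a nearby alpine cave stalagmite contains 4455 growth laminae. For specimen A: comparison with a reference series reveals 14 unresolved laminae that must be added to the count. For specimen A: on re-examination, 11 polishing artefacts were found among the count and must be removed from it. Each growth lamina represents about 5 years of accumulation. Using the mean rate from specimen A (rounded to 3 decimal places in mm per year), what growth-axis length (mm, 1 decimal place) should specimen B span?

1225.1 mm

Specimen A: after corrections the count is 2222 − 11 + 14 = 2225 growth laminae.
Specimen A: multiplying by 5 years per growth lamina: 2225 × 5 = 11125 years.
A: Mean rate = 607.1 mm / 11125 years ≈ 0.055 mm/yr.
Specimen B: multiplying by 5 years per growth lamina: 4455 × 5 = 22275 years. Length of B = 0.055 × 22275 = 1225.1 mm.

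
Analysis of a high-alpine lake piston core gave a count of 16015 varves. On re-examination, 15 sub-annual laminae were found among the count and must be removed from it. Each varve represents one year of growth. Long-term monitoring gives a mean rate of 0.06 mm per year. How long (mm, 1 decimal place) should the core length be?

960.0 mm

Correcting the raw count gives 16015 − 15 = 16000 true varves.
16000 years at 0.06 mm/year gives 0.06 × 16000 = 960.0 mm.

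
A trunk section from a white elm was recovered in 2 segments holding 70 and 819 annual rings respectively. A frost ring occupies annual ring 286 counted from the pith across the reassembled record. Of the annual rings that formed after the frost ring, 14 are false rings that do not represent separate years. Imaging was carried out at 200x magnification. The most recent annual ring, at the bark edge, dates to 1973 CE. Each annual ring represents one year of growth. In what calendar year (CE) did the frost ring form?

Total annual rings = 70 + 819 = 889.
889 − 286 = 603 annual rings lie beyond the frost ring toward the bark edge.
603 − 14 false = 589 true annual rings after the frost ring.
Counting back 589 years from 1973 CE places the frost ring in 1973 − 589 = 1384 CE.

1384 CE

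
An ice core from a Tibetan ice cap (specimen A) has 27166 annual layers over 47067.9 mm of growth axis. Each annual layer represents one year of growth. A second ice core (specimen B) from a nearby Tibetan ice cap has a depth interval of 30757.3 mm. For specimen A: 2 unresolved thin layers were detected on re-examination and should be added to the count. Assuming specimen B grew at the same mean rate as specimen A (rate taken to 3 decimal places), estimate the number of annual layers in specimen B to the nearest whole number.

Specimen A: after corrections the count is 27166 + 2 = 27168 annual layers.
A: Mean rate = 47067.9 mm / 27168 years ≈ 1.732 mm/yr.
B spans 30757.3 / 1.732 = 17758.26 years ≈ 17758 annual layers.

17758 annual layers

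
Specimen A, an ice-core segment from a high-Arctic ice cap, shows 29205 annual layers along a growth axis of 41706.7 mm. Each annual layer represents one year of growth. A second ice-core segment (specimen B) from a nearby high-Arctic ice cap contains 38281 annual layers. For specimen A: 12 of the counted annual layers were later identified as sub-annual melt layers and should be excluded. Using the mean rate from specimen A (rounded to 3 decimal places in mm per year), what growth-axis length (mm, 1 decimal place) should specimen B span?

Specimen A: true annual layer count = 29205 − 12 = 29193.
A: 41706.7 mm over 29193 years gives 41706.7 / 29193 ≈ 1.429 mm/yr.
B's length ≈ 1.429 × 38281 = 54703.5 mm.

54703.5 mm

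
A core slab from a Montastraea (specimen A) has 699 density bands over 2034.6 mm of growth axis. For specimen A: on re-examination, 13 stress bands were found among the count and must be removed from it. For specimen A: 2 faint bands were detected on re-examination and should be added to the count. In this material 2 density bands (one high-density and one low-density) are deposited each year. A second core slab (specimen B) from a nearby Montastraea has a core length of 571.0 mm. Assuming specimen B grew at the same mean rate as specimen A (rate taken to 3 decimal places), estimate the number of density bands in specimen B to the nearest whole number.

Specimen A: true density band count = 699 − 13 + 2 = 688.
Specimen A: 688 density bands at 2 per year is 688 / 2 = 344 years.
A: Mean rate = 2034.6 mm / 344 years ≈ 5.915 mm per year.
For B, 571.0 / 5.915 = 96.53 years; at 2 density bands per year that is 96.53 × 2 ≈ 193 density bands.

193 density bands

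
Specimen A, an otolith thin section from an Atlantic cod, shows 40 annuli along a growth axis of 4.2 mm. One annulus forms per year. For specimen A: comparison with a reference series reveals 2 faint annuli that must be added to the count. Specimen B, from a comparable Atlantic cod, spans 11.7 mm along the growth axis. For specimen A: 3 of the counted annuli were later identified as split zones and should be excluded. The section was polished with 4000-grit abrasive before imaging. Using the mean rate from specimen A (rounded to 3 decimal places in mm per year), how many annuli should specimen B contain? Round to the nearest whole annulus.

Specimen A: correcting the raw count gives 40 − 3 + 2 = 39 true annuli.
A: 4.2 mm over 39 years gives 4.2 / 39 ≈ 0.108 mm per year.
For B, 11.7 / 0.108 = 108.33 years ≈ 108 annuli.

108 annuli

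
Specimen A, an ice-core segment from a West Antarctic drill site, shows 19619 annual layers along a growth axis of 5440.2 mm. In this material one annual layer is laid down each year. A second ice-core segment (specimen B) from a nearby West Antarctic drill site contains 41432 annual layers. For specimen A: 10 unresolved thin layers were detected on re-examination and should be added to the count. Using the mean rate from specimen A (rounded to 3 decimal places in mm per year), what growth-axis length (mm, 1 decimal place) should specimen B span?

Specimen A: adjusted count: 19619 + 10 = 19629 annual layers.
A: Mean rate = 5440.2 mm / 19629 years ≈ 0.277 mm/year.
For B, 0.277 mm/year × 41432 years = 11476.7 mm.

11476.7 mm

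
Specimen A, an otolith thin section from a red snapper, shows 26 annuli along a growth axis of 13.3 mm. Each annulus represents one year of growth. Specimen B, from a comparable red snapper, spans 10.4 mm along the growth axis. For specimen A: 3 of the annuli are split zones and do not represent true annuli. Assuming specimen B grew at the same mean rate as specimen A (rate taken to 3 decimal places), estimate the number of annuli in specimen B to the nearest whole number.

Specimen A: adjusted count: 26 − 3 = 23 annuli.
A: Extension rate ≈ 13.3 / 23 = 0.578 mm/year.
Specimen B: 10.4 mm / 0.578 mm per year = 17.99 years ≈ 18 annuli.

18 annuli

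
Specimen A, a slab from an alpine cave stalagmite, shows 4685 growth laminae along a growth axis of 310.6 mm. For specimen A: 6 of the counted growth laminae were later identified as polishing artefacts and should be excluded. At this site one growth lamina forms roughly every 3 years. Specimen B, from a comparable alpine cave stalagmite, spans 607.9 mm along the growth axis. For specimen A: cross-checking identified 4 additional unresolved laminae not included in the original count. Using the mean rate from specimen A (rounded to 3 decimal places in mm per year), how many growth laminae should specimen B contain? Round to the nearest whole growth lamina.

Specimen A: adjusted count: 4685 − 6 + 4 = 4683 growth laminae.
Specimen A: 4683 growth laminae at 3 years each span 4683 × 3 = 14049 years.
A: Mean rate = 310.6 mm / 14049 years ≈ 0.022 mm per year.
B spans 607.9 / 0.022 = 27631.82 years; at 3 years per growth lamina that is 27631.82 / 3 ≈ 9211 growth laminae.

9211 growth laminae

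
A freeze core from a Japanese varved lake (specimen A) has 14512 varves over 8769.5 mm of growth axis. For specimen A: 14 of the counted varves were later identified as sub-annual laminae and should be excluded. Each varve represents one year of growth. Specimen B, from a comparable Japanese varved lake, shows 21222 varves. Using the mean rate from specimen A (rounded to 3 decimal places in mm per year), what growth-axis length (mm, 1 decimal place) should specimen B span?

12839.3 mm

Specimen A: adjusted count: 14512 − 14 = 14498 varves.
A: Extension rate ≈ 8769.5 / 14498 = 0.605 mm per year.
Length of B = 0.605 × 21222 = 12839.3 mm.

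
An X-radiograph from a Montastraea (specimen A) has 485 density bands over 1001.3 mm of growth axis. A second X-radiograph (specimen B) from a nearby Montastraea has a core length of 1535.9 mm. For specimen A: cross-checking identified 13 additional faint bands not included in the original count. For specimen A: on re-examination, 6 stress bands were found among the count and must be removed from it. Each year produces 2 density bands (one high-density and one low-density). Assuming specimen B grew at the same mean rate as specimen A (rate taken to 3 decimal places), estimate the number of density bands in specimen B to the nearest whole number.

Specimen A: adjusted count: 485 − 6 + 13 = 492 density bands.
Specimen A: dividing by 2 density bands per year: 492 / 2 = 246 years.
A: Mean rate = 1001.3 mm / 246 years ≈ 4.070 mm/yr.
B spans 1535.9 / 4.070 = 377.37 years; at 2 density bands per year that is 377.37 × 2 ≈ 755 density bands.

755 density bands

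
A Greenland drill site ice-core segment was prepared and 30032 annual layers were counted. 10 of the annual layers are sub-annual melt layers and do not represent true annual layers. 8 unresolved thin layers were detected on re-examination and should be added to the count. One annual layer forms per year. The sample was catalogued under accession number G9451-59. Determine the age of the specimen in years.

30030 yr

Adjusted count: 30032 − 10 + 8 = 30030 annual layers.
One annual layer per year makes the duration 30030 years.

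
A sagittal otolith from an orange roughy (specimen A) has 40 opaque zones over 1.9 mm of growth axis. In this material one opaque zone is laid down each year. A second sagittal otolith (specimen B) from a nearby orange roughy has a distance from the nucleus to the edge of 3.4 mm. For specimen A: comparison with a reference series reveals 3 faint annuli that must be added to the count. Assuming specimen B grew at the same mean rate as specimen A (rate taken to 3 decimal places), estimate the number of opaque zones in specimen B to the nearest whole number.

Specimen A: after corrections the count is 40 + 3 = 43 opaque zones.
A: 1.9 mm over 43 years gives 1.9 / 43 ≈ 0.044 mm/year.
B spans 3.4 / 0.044 = 77.27 years ≈ 77 opaque zones.

77 opaque zones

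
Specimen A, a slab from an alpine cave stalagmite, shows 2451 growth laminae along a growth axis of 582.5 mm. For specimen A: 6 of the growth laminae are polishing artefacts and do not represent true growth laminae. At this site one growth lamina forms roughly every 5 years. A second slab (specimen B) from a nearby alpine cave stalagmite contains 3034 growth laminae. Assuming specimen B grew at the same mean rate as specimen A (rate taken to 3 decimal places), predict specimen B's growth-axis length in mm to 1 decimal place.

728.2 mm

Specimen A: correcting the raw count gives 2451 − 6 = 2445 true growth laminae.
Specimen A: 2445 growth laminae at 5 years each span 2445 × 5 = 12225 years.
A: Mean rate = 582.5 mm / 12225 years ≈ 0.048 mm per year.
Specimen B: at 5 years per growth lamina, 3034 × 5 = 15170 years. B's length ≈ 0.048 × 15170 = 728.2 mm.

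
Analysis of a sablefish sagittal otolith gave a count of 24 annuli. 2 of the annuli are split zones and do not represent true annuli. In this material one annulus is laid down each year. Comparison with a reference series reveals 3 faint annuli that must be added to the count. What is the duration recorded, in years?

Correcting the raw count gives 24 − 2 + 3 = 25 true annuli.
One annulus per year makes the duration 25 years.

25 years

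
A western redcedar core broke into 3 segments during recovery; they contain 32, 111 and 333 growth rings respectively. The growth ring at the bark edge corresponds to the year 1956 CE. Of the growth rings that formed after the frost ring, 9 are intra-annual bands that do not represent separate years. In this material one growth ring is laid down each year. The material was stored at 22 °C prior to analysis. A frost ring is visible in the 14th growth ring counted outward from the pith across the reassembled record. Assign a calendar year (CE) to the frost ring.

1503 CE

Total growth rings = 32 + 111 + 333 = 476.
476 − 14 = 462 growth rings lie beyond the frost ring toward the bark edge.
Excluding 9 false growth rings: 462 − 9 = 453.
Counting back 453 years from 1956 CE places the frost ring in 1956 − 453 = 1503 CE.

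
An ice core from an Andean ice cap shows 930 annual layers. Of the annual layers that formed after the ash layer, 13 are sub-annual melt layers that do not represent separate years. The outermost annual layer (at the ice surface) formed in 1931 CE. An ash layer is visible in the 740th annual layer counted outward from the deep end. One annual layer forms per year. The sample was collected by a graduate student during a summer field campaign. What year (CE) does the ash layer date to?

Between annual layer 740 and the ice surface there are 930 − 740 = 190 annual layers.
190 − 13 false = 177 true annual layers after the ash layer.
Counting back 177 years from 1931 CE places the ash layer in 1931 − 177 = 1754 CE.

1754 CE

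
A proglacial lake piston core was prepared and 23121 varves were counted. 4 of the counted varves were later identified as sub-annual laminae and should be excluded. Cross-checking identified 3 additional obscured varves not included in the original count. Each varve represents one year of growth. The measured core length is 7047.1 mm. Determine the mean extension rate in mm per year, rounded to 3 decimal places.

0.305 mm per year

True varve count = 23121 − 4 + 3 = 23120.
Mean rate = 7047.1 mm / 23120 years ≈ 0.305 mm per year.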